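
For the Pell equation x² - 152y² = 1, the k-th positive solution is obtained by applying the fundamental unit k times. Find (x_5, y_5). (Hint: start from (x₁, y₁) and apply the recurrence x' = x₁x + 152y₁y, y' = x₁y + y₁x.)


Step 1: Find the fundamental solution (x₁, y₁) of x² - 152y² = 1.
  Expand √152 as a continued fraction. a₀ = ⌊√152⌋ = 12; iterate m_{k+1} = d_k·a_k − m_k, d_{k+1} = (152 − m_{k+1}²)/d_k, a_{k+1} = ⌊(a₀ + m_{k+1})/d_{k+1}⌋ (starting m₀ = 0, d₀ = 1), with convergents p_k = a_k·p_{k-1} + p_{k-2}, q_k = a_k·q_{k-1} + q_{k-2} (p₋₁ = 1, q₋₁ = 0):
  k = 0: a₀ = 12; p₀/q₀ = 12/1; p₀² − 152·q₀² = 144 − 152 = -8.
  k = 1: m = 12, d = 8, a = ⌊(12 + 12)/8⌋ = 3; p/q = (3·12 + 1)/(3·1 + 0) = 37/3; p² − 152·q² = 1369 − 1368 = 1.
  The first convergent with p² − 152·q² = 1 gives the fundamental solution (x₁, y₁) = (37, 3).
Step 2: Apply the recurrence (x_{n+1}, y_{n+1}) = (x₁x_n + 152y₁y_n, x₁y_n + y₁x_n) repeatedly.
  From (x_1, y_1) = (37, 3): x_2 = 37·37 + 152·3·3 = 2737; y_2 = 37·3 + 3·37 = 222.
  From (x_2, y_2) = (2737, 222): x_3 = 37·2737 + 152·3·222 = 202501; y_3 = 37·222 + 3·2737 = 16425.
  From (x_3, y_3) = (202501, 16425): x_4 = 37·202501 + 152·3·16425 = 14982337; y_4 = 37·16425 + 3·202501 = 1215228.
  From (x_4, y_4) = (14982337, 1215228): x_5 = 37·14982337 + 152·3·1215228 = 1108490437; y_5 = 37·1215228 + 3·14982337 = 89910447.
Step 3: Verify x_5² - 152·y_5² = 1228751048920450969 - 1228751048920450968 = 1 (should be 1). ✓

(x_1, y_1) = (37, 3); (x_5, y_5) = (1108490437, 89910447).


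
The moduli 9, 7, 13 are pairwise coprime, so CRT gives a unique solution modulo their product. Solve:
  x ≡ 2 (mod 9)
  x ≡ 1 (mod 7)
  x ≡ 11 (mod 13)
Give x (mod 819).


Moduli 9, 7, 13 are pairwise coprime; by CRT there is a unique solution modulo M = 9 · 7 · 13 = 819.
Solve pairwise, accumulating the modulus:
  Start with x ≡ 2 (mod 9).
  Combine with x ≡ 1 (mod 7): since gcd(9, 7) = 1, we get a unique residue mod 63.
    Write x = 2 + 9·t and substitute into x ≡ 1 (mod 7): 9·t ≡ 1 − 2 = -1 (mod 7).
    Reduce coefficients mod 7: 2·t ≡ 6 (mod 7).
    The inverse of 2 mod 7 is 4 (since 2·4 = 8 = 1·7 + 1), so t ≡ 4·6 = 24 ≡ 3 (mod 7).
    Then x = 2 + 9·3 = 29, valid modulo lcm(9, 7) = 63: x ≡ 29 (mod 63).
  Combine with x ≡ 11 (mod 13): since gcd(63, 13) = 1, we get a unique residue mod 819.
    Write x = 29 + 63·t and substitute into x ≡ 11 (mod 13): 63·t ≡ 11 − 29 = -18 (mod 13).
    Reduce coefficients mod 13: 11·t ≡ 8 (mod 13).
    The inverse of 11 mod 13 is 6 (since 11·6 = 66 = 5·13 + 1), so t ≡ 6·8 = 48 ≡ 9 (mod 13).
    Then x = 29 + 63·9 = 596, valid modulo lcm(63, 13) = 819: x ≡ 596 (mod 819).
Verify: 596 mod 9 = 2 ✓, 596 mod 7 = 1 ✓, 596 mod 13 = 11 ✓.

x ≡ 596 (mod 819).


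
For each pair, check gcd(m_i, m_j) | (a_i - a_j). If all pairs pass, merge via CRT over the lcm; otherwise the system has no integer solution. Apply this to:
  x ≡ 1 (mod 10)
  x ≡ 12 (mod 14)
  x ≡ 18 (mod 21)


Moduli 10, 14, 21 are not pairwise coprime, so CRT works modulo lcm(m_i) when all pairwise compatibility conditions hold.
Pairwise compatibility: gcd(m_i, m_j) must divide a_i - a_j for every pair.
Merge one congruence at a time:
  Start: x ≡ 1 (mod 10).
  Combine with x ≡ 12 (mod 14): gcd(10, 14) = 2, and 12 - 1 = 11 is NOT divisible by 2.
    ⇒ system is inconsistent (no integer solution).

No solution (the system is inconsistent).


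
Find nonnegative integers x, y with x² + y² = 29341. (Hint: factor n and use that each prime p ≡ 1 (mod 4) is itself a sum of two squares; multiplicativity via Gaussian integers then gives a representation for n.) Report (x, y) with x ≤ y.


Step 1: Factor n = 29341 = 13 · 37 · 61.
Step 2: Check the mod-4 condition on each prime factor: 13 ≡ 1 (mod 4), exponent 1; 37 ≡ 1 (mod 4), exponent 1; 61 ≡ 1 (mod 4), exponent 1.
All primes ≡ 3 (mod 4) appear to even exponent (or don't appear), so by the two-squares theorem n IS expressible as a sum of two squares.
Step 3: Build a representation. Here n = 13 · 37 · 61 is a product of primes ≡ 1 (mod 4). Each prime p ≡ 1 (mod 4) is itself a sum of two squares; find a² by testing p − a² for a perfect square:
  13: 13 − 1² = 12, 13 − 2² = 9 = 3² ⇒ 13 = 2² + 3².
  37: 37 − 1² = 36 = 6² ⇒ 37 = 1² + 6².
  61: 61 − 1² = 60, 61 − 2² = 57, 61 − 3² = 52, 61 − 4² = 45, 61 − 5² = 36 = 6² ⇒ 61 = 5² + 6².
  Combine using the Brahmagupta–Fibonacci identity (a² + b²)(c² + d²) = (ac − bd)² + (ad + bc)² = (ac + bd)² + (ad − bc)²:
  13 · 37 = 481: from (2² + 3²)(1² + 6²), take (2·1 − 3·6, 2·6 + 3·1) = (2 − 18, 12 + 3) = (-16, 15); dropping signs (only squares matter) gives (16, 15); check 16² + 15² = 256 + 225 = 481 ✓.
  481 · 61 = 29341: from (16² + 15²)(5² + 6²), take (16·5 − 15·6, 16·6 + 15·5) = (80 − 90, 96 + 75) = (-10, 171); dropping signs (only squares matter) gives (10, 171); check 10² + 171² = 100 + 29241 = 29341 ✓.
Step 4: Order so x ≤ y and verify: 10² + 171² = 100 + 29241 = 29341 = n. ✓

n = 29341 = 10² + 171² (one valid representation with x ≤ y).


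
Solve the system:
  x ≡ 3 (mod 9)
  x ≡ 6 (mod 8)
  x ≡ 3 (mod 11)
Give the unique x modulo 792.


Moduli 9, 8, 11 are pairwise coprime; by CRT there is a unique solution modulo M = 9 · 8 · 11 = 792.
Solve pairwise, accumulating the modulus:
  Start with x ≡ 3 (mod 9).
  Combine with x ≡ 6 (mod 8): since gcd(9, 8) = 1, we get a unique residue mod 72.
    Write x = 3 + 9·t and substitute into x ≡ 6 (mod 8): 9·t ≡ 6 − 3 = 3 (mod 8).
    Reduce coefficients mod 8: 1·t ≡ 3 (mod 8).
    So t ≡ 3 (mod 8).
    Then x = 3 + 9·3 = 30, valid modulo lcm(9, 8) = 72: x ≡ 30 (mod 72).
  Combine with x ≡ 3 (mod 11): since gcd(72, 11) = 1, we get a unique residue mod 792.
    Write x = 30 + 72·t and substitute into x ≡ 3 (mod 11): 72·t ≡ 3 − 30 = -27 (mod 11).
    Reduce coefficients mod 11: 6·t ≡ 6 (mod 11).
    The inverse of 6 mod 11 is 2 (since 6·2 = 12 = 1·11 + 1), so t ≡ 2·6 = 12 ≡ 1 (mod 11).
    Then x = 30 + 72·1 = 102, valid modulo lcm(72, 11) = 792: x ≡ 102 (mod 792).
Verify: 102 mod 9 = 3 ✓, 102 mod 8 = 6 ✓, 102 mod 11 = 3 ✓.

x ≡ 102 (mod 792).


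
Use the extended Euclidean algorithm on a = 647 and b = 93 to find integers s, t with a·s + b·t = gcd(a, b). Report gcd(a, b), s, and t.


Euclidean algorithm on (647, 93) — divide until remainder is 0:
  647 = 6 · 93 + 89
  93 = 1 · 89 + 4
  89 = 22 · 4 + 1
  4 = 4 · 1 + 0
gcd(647, 93) = 1.
Track Bezout coefficients alongside the remainders: start with r₀ = 647 = a·1 + b·0 (s = 1, t = 0) and r₁ = 93 = a·0 + b·1 (s = 0, t = 1); each new remainder r_{k+1} = r_{k-1} − q_k·r_k inherits s_{k+1} = s_{k-1} − q_k·s_k, t_{k+1} = t_{k-1} − q_k·t_k, so r_k = a·s_k + b·t_k at every step:
  q = 6: r = 89, s = 1 − 6·0 = 1, t = 0 − 6·1 = -6  (check: 647·1 + 93·(-6) = 89)
  q = 1: r = 4, s = 0 − 1·1 = -1, t = 1 − 1·(-6) = 7  (check: 647·(-1) + 93·7 = 4)
  q = 22: r = 1, s = 1 − 22·(-1) = 23, t = -6 − 22·7 = -160  (check: 647·23 + 93·(-160) = 1)
The row with r = 1 (the gcd) gives the Bezout coefficients s = 23, t = -160.
Result: 647 · (23) + 93 · (-160) = 1.

gcd(647, 93) = 1; s = 23, t = -160 (check: 647·23 + 93·(-160) = 1).


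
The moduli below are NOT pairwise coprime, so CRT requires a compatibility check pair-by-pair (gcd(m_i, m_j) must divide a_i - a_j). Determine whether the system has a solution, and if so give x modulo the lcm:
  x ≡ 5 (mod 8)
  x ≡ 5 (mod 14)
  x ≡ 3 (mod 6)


Moduli 8, 14, 6 are not pairwise coprime, so CRT works modulo lcm(m_i) when all pairwise compatibility conditions hold.
Pairwise compatibility: gcd(m_i, m_j) must divide a_i - a_j for every pair.
Merge one congruence at a time:
  Start: x ≡ 5 (mod 8).
  Combine with x ≡ 5 (mod 14): gcd(8, 14) = 2; 5 - 5 = 0, which IS divisible by 2, so compatible.
    Write x = 5 + 8·t and substitute into x ≡ 5 (mod 14): 8·t ≡ 5 − 5 = 0 (mod 14).
    Divide the congruence (and modulus) by g = 2: 4·t ≡ 0 (mod 7).
    The inverse of 4 mod 7 is 2 (since 4·2 = 8 = 1·7 + 1), so t ≡ 2·0 = 0 ≡ 0 (mod 7).
    Then x = 5 + 8·0 = 5, valid modulo lcm(8, 14) = 56: x ≡ 5 (mod 56).
  Combine with x ≡ 3 (mod 6): gcd(56, 6) = 2; 3 - 5 = -2, which IS divisible by 2, so compatible.
    Write x = 5 + 56·t and substitute into x ≡ 3 (mod 6): 56·t ≡ 3 − 5 = -2 (mod 6).
    Divide the congruence (and modulus) by g = 2: 28·t ≡ -1 (mod 3).
    Reduce coefficients mod 3: 1·t ≡ 2 (mod 3).
    So t ≡ 2 (mod 3).
    Then x = 5 + 56·2 = 117, valid modulo lcm(56, 6) = 168: x ≡ 117 (mod 168).
Verify: 117 mod 8 = 5, 117 mod 14 = 5, 117 mod 6 = 3.

x ≡ 117 (mod 168).


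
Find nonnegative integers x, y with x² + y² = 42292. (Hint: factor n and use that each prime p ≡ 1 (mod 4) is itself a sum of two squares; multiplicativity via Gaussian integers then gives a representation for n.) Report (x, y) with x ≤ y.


Step 1: Factor n = 42292 = 2^2 · 97 · 109.
Step 2: Check the mod-4 condition on each prime factor: 2 = 2 (special); 97 ≡ 1 (mod 4), exponent 1; 109 ≡ 1 (mod 4), exponent 1.
All primes ≡ 3 (mod 4) appear to even exponent (or don't appear), so by the two-squares theorem n IS expressible as a sum of two squares.
Step 3: Build a representation. Group n = k² · m with k = 2 and m = 97 · 109 = 10573 (a product of primes ≡ 1 (mod 4)); a representation of m scales to one of n via (k·x)² + (k·y)² = k²(x² + y²). Each prime p ≡ 1 (mod 4) is itself a sum of two squares; find a² by testing p − a² for a perfect square:
  97: 97 − 1² = 96, 97 − 2² = 93, 97 − 3² = 88, 97 − 4² = 81 = 9² ⇒ 97 = 4² + 9².
  109: 109 − 1² = 108, 109 − 2² = 105, 109 − 3² = 100 = 10² ⇒ 109 = 3² + 10².
  Combine using the Brahmagupta–Fibonacci identity (a² + b²)(c² + d²) = (ac − bd)² + (ad + bc)² = (ac + bd)² + (ad − bc)²:
  97 · 109 = 10573: from (4² + 9²)(3² + 10²), take (4·3 − 9·10, 4·10 + 9·3) = (12 − 90, 40 + 27) = (-78, 67); dropping signs (only squares matter) gives (78, 67); check 78² + 67² = 6084 + 4489 = 10573 ✓.
  Scale by k = 2: (2·78, 2·67) = (156, 134).
Step 4: Order so x ≤ y and verify: 134² + 156² = 17956 + 24336 = 42292 = n. ✓

n = 42292 = 134² + 156² (one valid representation with x ≤ y).


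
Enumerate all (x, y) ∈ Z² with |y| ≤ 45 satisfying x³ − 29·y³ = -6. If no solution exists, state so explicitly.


The equation is x³ - 29y³ = -6. For fixed y, x³ = 29·y³ − 6, so a solution requires the RHS to be a perfect cube.
Strategy: iterate y from -45 to 45, compute RHS = 29·y³ − 6, and check whether it is a (positive or negative) perfect cube.
Check small values of y:
  y = 0: RHS = -6 is not a perfect cube.
  y = 1: RHS = 23 is not a perfect cube.
  y = -1: RHS = -35 is not a perfect cube.
  y = 2: RHS = 226 is not a perfect cube.
  y = -2: RHS = -238 is not a perfect cube.
  y = 3: RHS = 777 is not a perfect cube.
  y = -3: RHS = -789 is not a perfect cube.
Continuing the search up to |y| = 45 finds no solutions either.
No (x, y) in the scanned range satisfies the equation.

No integer solutions with |y| ≤ 45.


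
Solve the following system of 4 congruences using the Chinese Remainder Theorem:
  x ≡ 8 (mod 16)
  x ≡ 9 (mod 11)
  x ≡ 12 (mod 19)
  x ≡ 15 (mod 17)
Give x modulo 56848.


Product of moduli M = 16 · 11 · 19 · 17 = 56848.
Merge one congruence at a time:
  Start: x ≡ 8 (mod 16).
  Combine with x ≡ 9 (mod 11); new modulus lcm = 176.
    Write x = 8 + 16·t and substitute into x ≡ 9 (mod 11): 16·t ≡ 9 − 8 = 1 (mod 11).
    Reduce coefficients mod 11: 5·t ≡ 1 (mod 11).
    The inverse of 5 mod 11 is 9 (since 5·9 = 45 = 4·11 + 1), so t ≡ 9·1 = 9 ≡ 9 (mod 11).
    Then x = 8 + 16·9 = 152, valid modulo lcm(16, 11) = 176: x ≡ 152 (mod 176).
  Combine with x ≡ 12 (mod 19); new modulus lcm = 3344.
    Write x = 152 + 176·t and substitute into x ≡ 12 (mod 19): 176·t ≡ 12 − 152 = -140 (mod 19).
    Reduce coefficients mod 19: 5·t ≡ 12 (mod 19).
    The inverse of 5 mod 19 is 4 (since 5·4 = 20 = 1·19 + 1), so t ≡ 4·12 = 48 ≡ 10 (mod 19).
    Then x = 152 + 176·10 = 1912, valid modulo lcm(176, 19) = 3344: x ≡ 1912 (mod 3344).
  Combine with x ≡ 15 (mod 17); new modulus lcm = 56848.
    Write x = 1912 + 3344·t and substitute into x ≡ 15 (mod 17): 3344·t ≡ 15 − 1912 = -1897 (mod 17).
    Reduce coefficients mod 17: 12·t ≡ 7 (mod 17).
    The inverse of 12 mod 17 is 10 (since 12·10 = 120 = 7·17 + 1), so t ≡ 10·7 = 70 ≡ 2 (mod 17).
    Then x = 1912 + 3344·2 = 8600, valid modulo lcm(3344, 17) = 56848: x ≡ 8600 (mod 56848).
Verify against each original: 8600 mod 16 = 8, 8600 mod 11 = 9, 8600 mod 19 = 12, 8600 mod 17 = 15.

x ≡ 8600 (mod 56848).


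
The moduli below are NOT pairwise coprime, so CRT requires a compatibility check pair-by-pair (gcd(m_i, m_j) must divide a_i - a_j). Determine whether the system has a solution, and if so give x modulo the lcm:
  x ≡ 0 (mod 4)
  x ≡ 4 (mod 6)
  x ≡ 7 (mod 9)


Moduli 4, 6, 9 are not pairwise coprime, so CRT works modulo lcm(m_i) when all pairwise compatibility conditions hold.
Pairwise compatibility: gcd(m_i, m_j) must divide a_i - a_j for every pair.
Merge one congruence at a time:
  Start: x ≡ 0 (mod 4).
  Combine with x ≡ 4 (mod 6): gcd(4, 6) = 2; 4 - 0 = 4, which IS divisible by 2, so compatible.
    Write x = 0 + 4·t and substitute into x ≡ 4 (mod 6): 4·t ≡ 4 − 0 = 4 (mod 6).
    Divide the congruence (and modulus) by g = 2: 2·t ≡ 2 (mod 3).
    The inverse of 2 mod 3 is 2 (since 2·2 = 4 = 1·3 + 1), so t ≡ 2·2 = 4 ≡ 1 (mod 3).
    Then x = 0 + 4·1 = 4, valid modulo lcm(4, 6) = 12: x ≡ 4 (mod 12).
  Combine with x ≡ 7 (mod 9): gcd(12, 9) = 3; 7 - 4 = 3, which IS divisible by 3, so compatible.
    Write x = 4 + 12·t and substitute into x ≡ 7 (mod 9): 12·t ≡ 7 − 4 = 3 (mod 9).
    Divide the congruence (and modulus) by g = 3: 4·t ≡ 1 (mod 3).
    Reduce coefficients mod 3: 1·t ≡ 1 (mod 3).
    So t ≡ 1 (mod 3).
    Then x = 4 + 12·1 = 16, valid modulo lcm(12, 9) = 36: x ≡ 16 (mod 36).
Verify: 16 mod 4 = 0, 16 mod 6 = 4, 16 mod 9 = 7.

x ≡ 16 (mod 36).


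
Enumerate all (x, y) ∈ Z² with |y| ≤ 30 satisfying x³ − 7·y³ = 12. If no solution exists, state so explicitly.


The equation is x³ - 7y³ = 12. For fixed y, x³ = 7·y³ + 12, so a solution requires the RHS to be a perfect cube.
Strategy: iterate y from -30 to 30, compute RHS = 7·y³ + 12, and check whether it is a (positive or negative) perfect cube.
Check small values of y:
  y = 0: RHS = 12 is not a perfect cube.
  y = 1: RHS = 19 is not a perfect cube.
  y = -1: RHS = 5 is not a perfect cube.
  y = 2: RHS = 68 is not a perfect cube.
  y = -2: RHS = -44 is not a perfect cube.
  y = 3: RHS = 201 is not a perfect cube.
  y = -3: RHS = -177 is not a perfect cube.
Continuing the search up to |y| = 30 finds no solutions either.
No (x, y) in the scanned range satisfies the equation.

No integer solutions with |y| ≤ 30.


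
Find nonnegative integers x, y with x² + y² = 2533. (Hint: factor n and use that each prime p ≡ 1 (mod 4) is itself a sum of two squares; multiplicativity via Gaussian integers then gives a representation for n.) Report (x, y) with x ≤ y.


Step 1: Factor n = 2533 = 17 · 149.
Step 2: Check the mod-4 condition on each prime factor: 17 ≡ 1 (mod 4), exponent 1; 149 ≡ 1 (mod 4), exponent 1.
All primes ≡ 3 (mod 4) appear to even exponent (or don't appear), so by the two-squares theorem n IS expressible as a sum of two squares.
Step 3: Build a representation. Here n = 17 · 149 is a product of primes ≡ 1 (mod 4). Each prime p ≡ 1 (mod 4) is itself a sum of two squares; find a² by testing p − a² for a perfect square:
  17: 17 − 1² = 16 = 4² ⇒ 17 = 1² + 4².
  149: 149 − 1² = 148, 149 − 2² = 145, 149 − 3² = 140, 149 − 4² = 133, 149 − 5² = 124, 149 − 6² = 113, 149 − 7² = 100 = 10² ⇒ 149 = 7² + 10².
  Combine using the Brahmagupta–Fibonacci identity (a² + b²)(c² + d²) = (ac − bd)² + (ad + bc)² = (ac + bd)² + (ad − bc)²:
  17 · 149 = 2533: from (1² + 4²)(7² + 10²), take (1·7 − 4·10, 1·10 + 4·7) = (7 − 40, 10 + 28) = (-33, 38); dropping signs (only squares matter) gives (33, 38); check 33² + 38² = 1089 + 1444 = 2533 ✓.
Step 4: Order so x ≤ y and verify: 33² + 38² = 1089 + 1444 = 2533 = n. ✓

n = 2533 = 33² + 38² (one valid representation with x ≤ y).


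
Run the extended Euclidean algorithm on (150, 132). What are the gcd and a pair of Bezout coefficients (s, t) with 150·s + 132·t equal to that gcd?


Euclidean algorithm on (150, 132) — divide until remainder is 0:
  150 = 1 · 132 + 18
  132 = 7 · 18 + 6
  18 = 3 · 6 + 0
gcd(150, 132) = 6.
Track Bezout coefficients alongside the remainders: start with r₀ = 150 = a·1 + b·0 (s = 1, t = 0) and r₁ = 132 = a·0 + b·1 (s = 0, t = 1); each new remainder r_{k+1} = r_{k-1} − q_k·r_k inherits s_{k+1} = s_{k-1} − q_k·s_k, t_{k+1} = t_{k-1} − q_k·t_k, so r_k = a·s_k + b·t_k at every step:
  q = 1: r = 18, s = 1 − 1·0 = 1, t = 0 − 1·1 = -1  (check: 150·1 + 132·(-1) = 18)
  q = 7: r = 6, s = 0 − 7·1 = -7, t = 1 − 7·(-1) = 8  (check: 150·(-7) + 132·8 = 6)
The row with r = 6 (the gcd) gives the Bezout coefficients s = -7, t = 8.
Result: 150 · (-7) + 132 · (8) = 6.

gcd(150, 132) = 6; s = -7, t = 8 (check: 150·(-7) + 132·8 = 6).


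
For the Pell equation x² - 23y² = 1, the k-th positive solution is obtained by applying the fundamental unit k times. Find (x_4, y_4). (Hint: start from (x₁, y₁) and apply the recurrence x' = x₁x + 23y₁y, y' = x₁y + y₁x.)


Step 1: Find the fundamental solution (x₁, y₁) of x² - 23y² = 1.
  Expand √23 as a continued fraction. a₀ = ⌊√23⌋ = 4; iterate m_{k+1} = d_k·a_k − m_k, d_{k+1} = (23 − m_{k+1}²)/d_k, a_{k+1} = ⌊(a₀ + m_{k+1})/d_{k+1}⌋ (starting m₀ = 0, d₀ = 1), with convergents p_k = a_k·p_{k-1} + p_{k-2}, q_k = a_k·q_{k-1} + q_{k-2} (p₋₁ = 1, q₋₁ = 0):
  k = 0: a₀ = 4; p₀/q₀ = 4/1; p₀² − 23·q₀² = 16 − 23 = -7.
  k = 1: m = 4, d = 7, a = ⌊(4 + 4)/7⌋ = 1; p/q = (1·4 + 1)/(1·1 + 0) = 5/1; p² − 23·q² = 25 − 23 = 2.
  k = 2: m = 3, d = 2, a = ⌊(4 + 3)/2⌋ = 3; p/q = (3·5 + 4)/(3·1 + 1) = 19/4; p² − 23·q² = 361 − 368 = -7.
  k = 3: m = 3, d = 7, a = ⌊(4 + 3)/7⌋ = 1; p/q = (1·19 + 5)/(1·4 + 1) = 24/5; p² − 23·q² = 576 − 575 = 1.
  The first convergent with p² − 23·q² = 1 gives the fundamental solution (x₁, y₁) = (24, 5).
Step 2: Apply the recurrence (x_{n+1}, y_{n+1}) = (x₁x_n + 23y₁y_n, x₁y_n + y₁x_n) repeatedly.
  From (x_1, y_1) = (24, 5): x_2 = 24·24 + 23·5·5 = 1151; y_2 = 24·5 + 5·24 = 240.
  From (x_2, y_2) = (1151, 240): x_3 = 24·1151 + 23·5·240 = 55224; y_3 = 24·240 + 5·1151 = 11515.
  From (x_3, y_3) = (55224, 11515): x_4 = 24·55224 + 23·5·11515 = 2649601; y_4 = 24·11515 + 5·55224 = 552480.
Step 3: Verify x_4² - 23·y_4² = 7020385459201 - 7020385459200 = 1 (should be 1). ✓

(x_1, y_1) = (24, 5); (x_4, y_4) = (2649601, 552480).


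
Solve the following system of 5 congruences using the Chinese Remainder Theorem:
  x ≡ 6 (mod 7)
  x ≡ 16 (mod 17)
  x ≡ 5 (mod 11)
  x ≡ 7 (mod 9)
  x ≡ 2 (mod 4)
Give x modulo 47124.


Product of moduli M = 7 · 17 · 11 · 9 · 4 = 47124.
Merge one congruence at a time:
  Start: x ≡ 6 (mod 7).
  Combine with x ≡ 16 (mod 17); new modulus lcm = 119.
    Write x = 6 + 7·t and substitute into x ≡ 16 (mod 17): 7·t ≡ 16 − 6 = 10 (mod 17).
    The inverse of 7 mod 17 is 5 (since 7·5 = 35 = 2·17 + 1), so t ≡ 5·10 = 50 ≡ 16 (mod 17).
    Then x = 6 + 7·16 = 118, valid modulo lcm(7, 17) = 119: x ≡ 118 (mod 119).
  Combine with x ≡ 5 (mod 11); new modulus lcm = 1309.
    Write x = 118 + 119·t and substitute into x ≡ 5 (mod 11): 119·t ≡ 5 − 118 = -113 (mod 11).
    Reduce coefficients mod 11: 9·t ≡ 8 (mod 11).
    The inverse of 9 mod 11 is 5 (since 9·5 = 45 = 4·11 + 1), so t ≡ 5·8 = 40 ≡ 7 (mod 11).
    Then x = 118 + 119·7 = 951, valid modulo lcm(119, 11) = 1309: x ≡ 951 (mod 1309).
  Combine with x ≡ 7 (mod 9); new modulus lcm = 11781.
    Write x = 951 + 1309·t and substitute into x ≡ 7 (mod 9): 1309·t ≡ 7 − 951 = -944 (mod 9).
    Reduce coefficients mod 9: 4·t ≡ 1 (mod 9).
    The inverse of 4 mod 9 is 7 (since 4·7 = 28 = 3·9 + 1), so t ≡ 7·1 = 7 ≡ 7 (mod 9).
    Then x = 951 + 1309·7 = 10114, valid modulo lcm(1309, 9) = 11781: x ≡ 10114 (mod 11781).
  Combine with x ≡ 2 (mod 4); new modulus lcm = 47124.
    Write x = 10114 + 11781·t and substitute into x ≡ 2 (mod 4): 11781·t ≡ 2 − 10114 = -10112 (mod 4).
    Reduce coefficients mod 4: 1·t ≡ 0 (mod 4).
    So t ≡ 0 (mod 4).
    Then x = 10114 + 11781·0 = 10114, valid modulo lcm(11781, 4) = 47124: x ≡ 10114 (mod 47124).
Verify against each original: 10114 mod 7 = 6, 10114 mod 17 = 16, 10114 mod 11 = 5, 10114 mod 9 = 7, 10114 mod 4 = 2.

x ≡ 10114 (mod 47124).


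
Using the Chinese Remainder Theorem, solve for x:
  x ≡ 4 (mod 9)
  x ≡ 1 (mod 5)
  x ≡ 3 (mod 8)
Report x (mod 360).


Moduli 9, 5, 8 are pairwise coprime; by CRT there is a unique solution modulo M = 9 · 5 · 8 = 360.
Solve pairwise, accumulating the modulus:
  Start with x ≡ 4 (mod 9).
  Combine with x ≡ 1 (mod 5): since gcd(9, 5) = 1, we get a unique residue mod 45.
    Write x = 4 + 9·t and substitute into x ≡ 1 (mod 5): 9·t ≡ 1 − 4 = -3 (mod 5).
    Reduce coefficients mod 5: 4·t ≡ 2 (mod 5).
    The inverse of 4 mod 5 is 4 (since 4·4 = 16 = 3·5 + 1), so t ≡ 4·2 = 8 ≡ 3 (mod 5).
    Then x = 4 + 9·3 = 31, valid modulo lcm(9, 5) = 45: x ≡ 31 (mod 45).
  Combine with x ≡ 3 (mod 8): since gcd(45, 8) = 1, we get a unique residue mod 360.
    Write x = 31 + 45·t and substitute into x ≡ 3 (mod 8): 45·t ≡ 3 − 31 = -28 (mod 8).
    Reduce coefficients mod 8: 5·t ≡ 4 (mod 8).
    The inverse of 5 mod 8 is 5 (since 5·5 = 25 = 3·8 + 1), so t ≡ 5·4 = 20 ≡ 4 (mod 8).
    Then x = 31 + 45·4 = 211, valid modulo lcm(45, 8) = 360: x ≡ 211 (mod 360).
Verify: 211 mod 9 = 4 ✓, 211 mod 5 = 1 ✓, 211 mod 8 = 3 ✓.

x ≡ 211 (mod 360).


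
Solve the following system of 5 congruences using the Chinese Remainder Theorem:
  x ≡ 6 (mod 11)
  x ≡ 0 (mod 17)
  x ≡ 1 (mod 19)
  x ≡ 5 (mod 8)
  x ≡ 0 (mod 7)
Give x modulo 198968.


Product of moduli M = 11 · 17 · 19 · 8 · 7 = 198968.
Merge one congruence at a time:
  Start: x ≡ 6 (mod 11).
  Combine with x ≡ 0 (mod 17); new modulus lcm = 187.
    Write x = 6 + 11·t and substitute into x ≡ 0 (mod 17): 11·t ≡ 0 − 6 = -6 (mod 17).
    Reduce coefficients mod 17: 11·t ≡ 11 (mod 17).
    The inverse of 11 mod 17 is 14 (since 11·14 = 154 = 9·17 + 1), so t ≡ 14·11 = 154 ≡ 1 (mod 17).
    Then x = 6 + 11·1 = 17, valid modulo lcm(11, 17) = 187: x ≡ 17 (mod 187).
  Combine with x ≡ 1 (mod 19); new modulus lcm = 3553.
    Write x = 17 + 187·t and substitute into x ≡ 1 (mod 19): 187·t ≡ 1 − 17 = -16 (mod 19).
    Reduce coefficients mod 19: 16·t ≡ 3 (mod 19).
    The inverse of 16 mod 19 is 6 (since 16·6 = 96 = 5·19 + 1), so t ≡ 6·3 = 18 ≡ 18 (mod 19).
    Then x = 17 + 187·18 = 3383, valid modulo lcm(187, 19) = 3553: x ≡ 3383 (mod 3553).
  Combine with x ≡ 5 (mod 8); new modulus lcm = 28424.
    Write x = 3383 + 3553·t and substitute into x ≡ 5 (mod 8): 3553·t ≡ 5 − 3383 = -3378 (mod 8).
    Reduce coefficients mod 8: 1·t ≡ 6 (mod 8).
    So t ≡ 6 (mod 8).
    Then x = 3383 + 3553·6 = 24701, valid modulo lcm(3553, 8) = 28424: x ≡ 24701 (mod 28424).
  Combine with x ≡ 0 (mod 7); new modulus lcm = 198968.
    Write x = 24701 + 28424·t and substitute into x ≡ 0 (mod 7): 28424·t ≡ 0 − 24701 = -24701 (mod 7).
    Reduce coefficients mod 7: 4·t ≡ 2 (mod 7).
    The inverse of 4 mod 7 is 2 (since 4·2 = 8 = 1·7 + 1), so t ≡ 2·2 = 4 ≡ 4 (mod 7).
    Then x = 24701 + 28424·4 = 138397, valid modulo lcm(28424, 7) = 198968: x ≡ 138397 (mod 198968).
Verify against each original: 138397 mod 11 = 6, 138397 mod 17 = 0, 138397 mod 19 = 1, 138397 mod 8 = 5, 138397 mod 7 = 0.

x ≡ 138397 (mod 198968).


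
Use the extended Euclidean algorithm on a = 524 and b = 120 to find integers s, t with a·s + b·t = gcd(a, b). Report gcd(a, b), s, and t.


Euclidean algorithm on (524, 120) — divide until remainder is 0:
  524 = 4 · 120 + 44
  120 = 2 · 44 + 32
  44 = 1 · 32 + 12
  32 = 2 · 12 + 8
  12 = 1 · 8 + 4
  8 = 2 · 4 + 0
gcd(524, 120) = 4.
Track Bezout coefficients alongside the remainders: start with r₀ = 524 = a·1 + b·0 (s = 1, t = 0) and r₁ = 120 = a·0 + b·1 (s = 0, t = 1); each new remainder r_{k+1} = r_{k-1} − q_k·r_k inherits s_{k+1} = s_{k-1} − q_k·s_k, t_{k+1} = t_{k-1} − q_k·t_k, so r_k = a·s_k + b·t_k at every step:
  q = 4: r = 44, s = 1 − 4·0 = 1, t = 0 − 4·1 = -4  (check: 524·1 + 120·(-4) = 44)
  q = 2: r = 32, s = 0 − 2·1 = -2, t = 1 − 2·(-4) = 9  (check: 524·(-2) + 120·9 = 32)
  q = 1: r = 12, s = 1 − 1·(-2) = 3, t = -4 − 1·9 = -13  (check: 524·3 + 120·(-13) = 12)
  q = 2: r = 8, s = -2 − 2·3 = -8, t = 9 − 2·(-13) = 35  (check: 524·(-8) + 120·35 = 8)
  q = 1: r = 4, s = 3 − 1·(-8) = 11, t = -13 − 1·35 = -48  (check: 524·11 + 120·(-48) = 4)
The row with r = 4 (the gcd) gives the Bezout coefficients s = 11, t = -48.
Result: 524 · (11) + 120 · (-48) = 4.

gcd(524, 120) = 4; s = 11, t = -48 (check: 524·11 + 120·(-48) = 4).


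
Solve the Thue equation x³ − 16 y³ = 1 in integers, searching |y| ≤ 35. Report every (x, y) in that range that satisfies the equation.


The equation is x³ - 16y³ = 1. For fixed y, x³ = 16·y³ + 1, so a solution requires the RHS to be a perfect cube.
Strategy: iterate y from -35 to 35, compute RHS = 16·y³ + 1, and check whether it is a (positive or negative) perfect cube.
Check small values of y:
  y = 0: RHS = 1 = (1)³ ⇒ x = 1 works.
  y = 1: RHS = 17 is not a perfect cube.
  y = -1: RHS = -15 is not a perfect cube.
  y = 2: RHS = 129 is not a perfect cube.
  y = -2: RHS = -127 is not a perfect cube.
  y = 3: RHS = 433 is not a perfect cube.
  y = -3: RHS = -431 is not a perfect cube.
Continuing the search up to |y| = 35 finds no further solutions beyond those listed.
Collected solutions: (1, 0).

Solutions (with |y| ≤ 35): (1, 0).


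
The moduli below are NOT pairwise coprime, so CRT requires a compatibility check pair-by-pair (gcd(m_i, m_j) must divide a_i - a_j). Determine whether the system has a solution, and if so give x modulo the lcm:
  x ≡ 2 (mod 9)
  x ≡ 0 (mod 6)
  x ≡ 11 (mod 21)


Moduli 9, 6, 21 are not pairwise coprime, so CRT works modulo lcm(m_i) when all pairwise compatibility conditions hold.
Pairwise compatibility: gcd(m_i, m_j) must divide a_i - a_j for every pair.
Merge one congruence at a time:
  Start: x ≡ 2 (mod 9).
  Combine with x ≡ 0 (mod 6): gcd(9, 6) = 3, and 0 - 2 = -2 is NOT divisible by 3.
    ⇒ system is inconsistent (no integer solution).

No solution (the system is inconsistent).


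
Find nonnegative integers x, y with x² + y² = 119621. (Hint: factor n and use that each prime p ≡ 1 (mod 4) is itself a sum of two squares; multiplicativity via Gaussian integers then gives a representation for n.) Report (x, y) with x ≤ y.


Step 1: Factor n = 119621 = 37 · 53 · 61.
Step 2: Check the mod-4 condition on each prime factor: 37 ≡ 1 (mod 4), exponent 1; 53 ≡ 1 (mod 4), exponent 1; 61 ≡ 1 (mod 4), exponent 1.
All primes ≡ 3 (mod 4) appear to even exponent (or don't appear), so by the two-squares theorem n IS expressible as a sum of two squares.
Step 3: Build a representation. Here n = 37 · 53 · 61 is a product of primes ≡ 1 (mod 4). Each prime p ≡ 1 (mod 4) is itself a sum of two squares; find a² by testing p − a² for a perfect square:
  37: 37 − 1² = 36 = 6² ⇒ 37 = 1² + 6².
  53: 53 − 1² = 52, 53 − 2² = 49 = 7² ⇒ 53 = 2² + 7².
  61: 61 − 1² = 60, 61 − 2² = 57, 61 − 3² = 52, 61 − 4² = 45, 61 − 5² = 36 = 6² ⇒ 61 = 5² + 6².
  Combine using the Brahmagupta–Fibonacci identity (a² + b²)(c² + d²) = (ac − bd)² + (ad + bc)² = (ac + bd)² + (ad − bc)²:
  37 · 53 = 1961: from (1² + 6²)(2² + 7²), take (1·2 − 6·7, 1·7 + 6·2) = (2 − 42, 7 + 12) = (-40, 19); dropping signs (only squares matter) gives (40, 19); check 40² + 19² = 1600 + 361 = 1961 ✓.
  1961 · 61 = 119621: from (40² + 19²)(5² + 6²), take (40·5 − 19·6, 40·6 + 19·5) = (200 − 114, 240 + 95) = (86, 335); check 86² + 335² = 7396 + 112225 = 119621 ✓.
Step 4: Order so x ≤ y and verify: 86² + 335² = 7396 + 112225 = 119621 = n. ✓

n = 119621 = 86² + 335² (one valid representation with x ≤ y).


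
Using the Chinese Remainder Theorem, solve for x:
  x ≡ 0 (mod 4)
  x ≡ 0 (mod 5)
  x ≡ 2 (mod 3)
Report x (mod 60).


Moduli 4, 5, 3 are pairwise coprime; by CRT there is a unique solution modulo M = 4 · 5 · 3 = 60.
Solve pairwise, accumulating the modulus:
  Start with x ≡ 0 (mod 4).
  Combine with x ≡ 0 (mod 5): since gcd(4, 5) = 1, we get a unique residue mod 20.
    Write x = 0 + 4·t and substitute into x ≡ 0 (mod 5): 4·t ≡ 0 − 0 = 0 (mod 5).
    The inverse of 4 mod 5 is 4 (since 4·4 = 16 = 3·5 + 1), so t ≡ 4·0 = 0 ≡ 0 (mod 5).
    Then x = 0 + 4·0 = 0, valid modulo lcm(4, 5) = 20: x ≡ 0 (mod 20).
  Combine with x ≡ 2 (mod 3): since gcd(20, 3) = 1, we get a unique residue mod 60.
    Write x = 0 + 20·t and substitute into x ≡ 2 (mod 3): 20·t ≡ 2 − 0 = 2 (mod 3).
    Reduce coefficients mod 3: 2·t ≡ 2 (mod 3).
    The inverse of 2 mod 3 is 2 (since 2·2 = 4 = 1·3 + 1), so t ≡ 2·2 = 4 ≡ 1 (mod 3).
    Then x = 0 + 20·1 = 20, valid modulo lcm(20, 3) = 60: x ≡ 20 (mod 60).
Verify: 20 mod 4 = 0 ✓, 20 mod 5 = 0 ✓, 20 mod 3 = 2 ✓.

x ≡ 20 (mod 60).


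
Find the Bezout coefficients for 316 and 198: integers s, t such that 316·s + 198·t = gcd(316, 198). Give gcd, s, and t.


Euclidean algorithm on (316, 198) — divide until remainder is 0:
  316 = 1 · 198 + 118
  198 = 1 · 118 + 80
  118 = 1 · 80 + 38
  80 = 2 · 38 + 4
  38 = 9 · 4 + 2
  4 = 2 · 2 + 0
gcd(316, 198) = 2.
Track Bezout coefficients alongside the remainders: start with r₀ = 316 = a·1 + b·0 (s = 1, t = 0) and r₁ = 198 = a·0 + b·1 (s = 0, t = 1); each new remainder r_{k+1} = r_{k-1} − q_k·r_k inherits s_{k+1} = s_{k-1} − q_k·s_k, t_{k+1} = t_{k-1} − q_k·t_k, so r_k = a·s_k + b·t_k at every step:
  q = 1: r = 118, s = 1 − 1·0 = 1, t = 0 − 1·1 = -1  (check: 316·1 + 198·(-1) = 118)
  q = 1: r = 80, s = 0 − 1·1 = -1, t = 1 − 1·(-1) = 2  (check: 316·(-1) + 198·2 = 80)
  q = 1: r = 38, s = 1 − 1·(-1) = 2, t = -1 − 1·2 = -3  (check: 316·2 + 198·(-3) = 38)
  q = 2: r = 4, s = -1 − 2·2 = -5, t = 2 − 2·(-3) = 8  (check: 316·(-5) + 198·8 = 4)
  q = 9: r = 2, s = 2 − 9·(-5) = 47, t = -3 − 9·8 = -75  (check: 316·47 + 198·(-75) = 2)
The row with r = 2 (the gcd) gives the Bezout coefficients s = 47, t = -75.
Result: 316 · (47) + 198 · (-75) = 2.

gcd(316, 198) = 2; s = 47, t = -75 (check: 316·47 + 198·(-75) = 2).


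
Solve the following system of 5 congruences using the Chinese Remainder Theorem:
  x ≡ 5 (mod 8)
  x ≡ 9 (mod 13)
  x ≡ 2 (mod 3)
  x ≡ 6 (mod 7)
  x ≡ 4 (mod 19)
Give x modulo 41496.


Product of moduli M = 8 · 13 · 3 · 7 · 19 = 41496.
Merge one congruence at a time:
  Start: x ≡ 5 (mod 8).
  Combine with x ≡ 9 (mod 13); new modulus lcm = 104.
    Write x = 5 + 8·t and substitute into x ≡ 9 (mod 13): 8·t ≡ 9 − 5 = 4 (mod 13).
    The inverse of 8 mod 13 is 5 (since 8·5 = 40 = 3·13 + 1), so t ≡ 5·4 = 20 ≡ 7 (mod 13).
    Then x = 5 + 8·7 = 61, valid modulo lcm(8, 13) = 104: x ≡ 61 (mod 104).
  Combine with x ≡ 2 (mod 3); new modulus lcm = 312.
    Write x = 61 + 104·t and substitute into x ≡ 2 (mod 3): 104·t ≡ 2 − 61 = -59 (mod 3).
    Reduce coefficients mod 3: 2·t ≡ 1 (mod 3).
    The inverse of 2 mod 3 is 2 (since 2·2 = 4 = 1·3 + 1), so t ≡ 2·1 = 2 ≡ 2 (mod 3).
    Then x = 61 + 104·2 = 269, valid modulo lcm(104, 3) = 312: x ≡ 269 (mod 312).
  Combine with x ≡ 6 (mod 7); new modulus lcm = 2184.
    Write x = 269 + 312·t and substitute into x ≡ 6 (mod 7): 312·t ≡ 6 − 269 = -263 (mod 7).
    Reduce coefficients mod 7: 4·t ≡ 3 (mod 7).
    The inverse of 4 mod 7 is 2 (since 4·2 = 8 = 1·7 + 1), so t ≡ 2·3 = 6 ≡ 6 (mod 7).
    Then x = 269 + 312·6 = 2141, valid modulo lcm(312, 7) = 2184: x ≡ 2141 (mod 2184).
  Combine with x ≡ 4 (mod 19); new modulus lcm = 41496.
    Write x = 2141 + 2184·t and substitute into x ≡ 4 (mod 19): 2184·t ≡ 4 − 2141 = -2137 (mod 19).
    Reduce coefficients mod 19: 18·t ≡ 10 (mod 19).
    The inverse of 18 mod 19 is 18 (since 18·18 = 324 = 17·19 + 1), so t ≡ 18·10 = 180 ≡ 9 (mod 19).
    Then x = 2141 + 2184·9 = 21797, valid modulo lcm(2184, 19) = 41496: x ≡ 21797 (mod 41496).
Verify against each original: 21797 mod 8 = 5, 21797 mod 13 = 9, 21797 mod 3 = 2, 21797 mod 7 = 6, 21797 mod 19 = 4.

x ≡ 21797 (mod 41496).


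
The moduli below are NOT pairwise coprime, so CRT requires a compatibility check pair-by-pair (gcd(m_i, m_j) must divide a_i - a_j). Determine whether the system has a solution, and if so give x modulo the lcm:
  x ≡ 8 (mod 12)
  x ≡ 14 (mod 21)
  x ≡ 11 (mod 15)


Moduli 12, 21, 15 are not pairwise coprime, so CRT works modulo lcm(m_i) when all pairwise compatibility conditions hold.
Pairwise compatibility: gcd(m_i, m_j) must divide a_i - a_j for every pair.
Merge one congruence at a time:
  Start: x ≡ 8 (mod 12).
  Combine with x ≡ 14 (mod 21): gcd(12, 21) = 3; 14 - 8 = 6, which IS divisible by 3, so compatible.
    Write x = 8 + 12·t and substitute into x ≡ 14 (mod 21): 12·t ≡ 14 − 8 = 6 (mod 21).
    Divide the congruence (and modulus) by g = 3: 4·t ≡ 2 (mod 7).
    The inverse of 4 mod 7 is 2 (since 4·2 = 8 = 1·7 + 1), so t ≡ 2·2 = 4 ≡ 4 (mod 7).
    Then x = 8 + 12·4 = 56, valid modulo lcm(12, 21) = 84: x ≡ 56 (mod 84).
  Combine with x ≡ 11 (mod 15): gcd(84, 15) = 3; 11 - 56 = -45, which IS divisible by 3, so compatible.
    Write x = 56 + 84·t and substitute into x ≡ 11 (mod 15): 84·t ≡ 11 − 56 = -45 (mod 15).
    Divide the congruence (and modulus) by g = 3: 28·t ≡ -15 (mod 5).
    Reduce coefficients mod 5: 3·t ≡ 0 (mod 5).
    The inverse of 3 mod 5 is 2 (since 3·2 = 6 = 1·5 + 1), so t ≡ 2·0 = 0 ≡ 0 (mod 5).
    Then x = 56 + 84·0 = 56, valid modulo lcm(84, 15) = 420: x ≡ 56 (mod 420).
Verify: 56 mod 12 = 8, 56 mod 21 = 14, 56 mod 15 = 11.

x ≡ 56 (mod 420).


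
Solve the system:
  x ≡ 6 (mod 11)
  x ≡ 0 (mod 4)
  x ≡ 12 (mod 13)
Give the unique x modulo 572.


Moduli 11, 4, 13 are pairwise coprime; by CRT there is a unique solution modulo M = 11 · 4 · 13 = 572.
Solve pairwise, accumulating the modulus:
  Start with x ≡ 6 (mod 11).
  Combine with x ≡ 0 (mod 4): since gcd(11, 4) = 1, we get a unique residue mod 44.
    Write x = 6 + 11·t and substitute into x ≡ 0 (mod 4): 11·t ≡ 0 − 6 = -6 (mod 4).
    Reduce coefficients mod 4: 3·t ≡ 2 (mod 4).
    The inverse of 3 mod 4 is 3 (since 3·3 = 9 = 2·4 + 1), so t ≡ 3·2 = 6 ≡ 2 (mod 4).
    Then x = 6 + 11·2 = 28, valid modulo lcm(11, 4) = 44: x ≡ 28 (mod 44).
  Combine with x ≡ 12 (mod 13): since gcd(44, 13) = 1, we get a unique residue mod 572.
    Write x = 28 + 44·t and substitute into x ≡ 12 (mod 13): 44·t ≡ 12 − 28 = -16 (mod 13).
    Reduce coefficients mod 13: 5·t ≡ 10 (mod 13).
    The inverse of 5 mod 13 is 8 (since 5·8 = 40 = 3·13 + 1), so t ≡ 8·10 = 80 ≡ 2 (mod 13).
    Then x = 28 + 44·2 = 116, valid modulo lcm(44, 13) = 572: x ≡ 116 (mod 572).
Verify: 116 mod 11 = 6 ✓, 116 mod 4 = 0 ✓, 116 mod 13 = 12 ✓.

x ≡ 116 (mod 572).


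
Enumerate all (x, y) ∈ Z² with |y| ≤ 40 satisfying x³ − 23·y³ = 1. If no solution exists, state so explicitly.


The equation is x³ - 23y³ = 1. For fixed y, x³ = 23·y³ + 1, so a solution requires the RHS to be a perfect cube.
Strategy: iterate y from -40 to 40, compute RHS = 23·y³ + 1, and check whether it is a (positive or negative) perfect cube.
Check small values of y:
  y = 0: RHS = 1 = (1)³ ⇒ x = 1 works.
  y = 1: RHS = 24 is not a perfect cube.
  y = -1: RHS = -22 is not a perfect cube.
  y = 2: RHS = 185 is not a perfect cube.
  y = -2: RHS = -183 is not a perfect cube.
  y = 3: RHS = 622 is not a perfect cube.
  y = -3: RHS = -620 is not a perfect cube.
Continuing the search up to |y| = 40 finds no further solutions beyond those listed.
Collected solutions: (1, 0).

Solutions (with |y| ≤ 40): (1, 0).


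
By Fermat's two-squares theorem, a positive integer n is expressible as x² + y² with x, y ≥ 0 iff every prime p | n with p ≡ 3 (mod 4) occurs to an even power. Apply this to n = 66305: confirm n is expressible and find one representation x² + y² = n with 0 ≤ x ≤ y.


Step 1: Factor n = 66305 = 5 · 89 · 149.
Step 2: Check the mod-4 condition on each prime factor: 5 ≡ 1 (mod 4), exponent 1; 89 ≡ 1 (mod 4), exponent 1; 149 ≡ 1 (mod 4), exponent 1.
All primes ≡ 3 (mod 4) appear to even exponent (or don't appear), so by the two-squares theorem n IS expressible as a sum of two squares.
Step 3: Build a representation. Here n = 5 · 89 · 149 is a product of primes ≡ 1 (mod 4). Each prime p ≡ 1 (mod 4) is itself a sum of two squares; find a² by testing p − a² for a perfect square:
  5: 5 − 1² = 4 = 2² ⇒ 5 = 1² + 2².
  89: 89 − 1² = 88, 89 − 2² = 85, 89 − 3² = 80, 89 − 4² = 73, 89 − 5² = 64 = 8² ⇒ 89 = 5² + 8².
  149: 149 − 1² = 148, 149 − 2² = 145, 149 − 3² = 140, 149 − 4² = 133, 149 − 5² = 124, 149 − 6² = 113, 149 − 7² = 100 = 10² ⇒ 149 = 7² + 10².
  Combine using the Brahmagupta–Fibonacci identity (a² + b²)(c² + d²) = (ac − bd)² + (ad + bc)² = (ac + bd)² + (ad − bc)²:
  5 · 89 = 445: from (1² + 2²)(5² + 8²), take (1·5 − 2·8, 1·8 + 2·5) = (5 − 16, 8 + 10) = (-11, 18); dropping signs (only squares matter) gives (11, 18); check 11² + 18² = 121 + 324 = 445 ✓.
  445 · 149 = 66305: from (11² + 18²)(7² + 10²), take (11·7 − 18·10, 11·10 + 18·7) = (77 − 180, 110 + 126) = (-103, 236); dropping signs (only squares matter) gives (103, 236); check 103² + 236² = 10609 + 55696 = 66305 ✓.
Step 4: Order so x ≤ y and verify: 103² + 236² = 10609 + 55696 = 66305 = n. ✓

n = 66305 = 103² + 236² (one valid representation with x ≤ y).


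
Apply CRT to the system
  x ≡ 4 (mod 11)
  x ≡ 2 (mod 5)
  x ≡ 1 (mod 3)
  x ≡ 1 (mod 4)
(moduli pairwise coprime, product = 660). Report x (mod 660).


Product of moduli M = 11 · 5 · 3 · 4 = 660.
Merge one congruence at a time:
  Start: x ≡ 4 (mod 11).
  Combine with x ≡ 2 (mod 5); new modulus lcm = 55.
    Write x = 4 + 11·t and substitute into x ≡ 2 (mod 5): 11·t ≡ 2 − 4 = -2 (mod 5).
    Reduce coefficients mod 5: 1·t ≡ 3 (mod 5).
    So t ≡ 3 (mod 5).
    Then x = 4 + 11·3 = 37, valid modulo lcm(11, 5) = 55: x ≡ 37 (mod 55).
  Combine with x ≡ 1 (mod 3); new modulus lcm = 165.
    Write x = 37 + 55·t and substitute into x ≡ 1 (mod 3): 55·t ≡ 1 − 37 = -36 (mod 3).
    Reduce coefficients mod 3: 1·t ≡ 0 (mod 3).
    So t ≡ 0 (mod 3).
    Then x = 37 + 55·0 = 37, valid modulo lcm(55, 3) = 165: x ≡ 37 (mod 165).
  Combine with x ≡ 1 (mod 4); new modulus lcm = 660.
    Write x = 37 + 165·t and substitute into x ≡ 1 (mod 4): 165·t ≡ 1 − 37 = -36 (mod 4).
    Reduce coefficients mod 4: 1·t ≡ 0 (mod 4).
    So t ≡ 0 (mod 4).
    Then x = 37 + 165·0 = 37, valid modulo lcm(165, 4) = 660: x ≡ 37 (mod 660).
Verify against each original: 37 mod 11 = 4, 37 mod 5 = 2, 37 mod 3 = 1, 37 mod 4 = 1.

x ≡ 37 (mod 660).


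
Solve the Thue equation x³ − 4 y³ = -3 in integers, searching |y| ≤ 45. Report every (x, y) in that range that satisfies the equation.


The equation is x³ - 4y³ = -3. For fixed y, x³ = 4·y³ − 3, so a solution requires the RHS to be a perfect cube.
Strategy: iterate y from -45 to 45, compute RHS = 4·y³ − 3, and check whether it is a (positive or negative) perfect cube.
Check small values of y:
  y = 0: RHS = -3 is not a perfect cube.
  y = 1: RHS = 1 = (1)³ ⇒ x = 1 works.
  y = -1: RHS = -7 is not a perfect cube.
  y = 2: RHS = 29 is not a perfect cube.
  y = -2: RHS = -35 is not a perfect cube.
  y = 3: RHS = 105 is not a perfect cube.
  y = -3: RHS = -111 is not a perfect cube.
Continuing the search up to |y| = 45 finds no further solutions beyond those listed.
Collected solutions: (1, 1).

Solutions (with |y| ≤ 45): (1, 1).
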